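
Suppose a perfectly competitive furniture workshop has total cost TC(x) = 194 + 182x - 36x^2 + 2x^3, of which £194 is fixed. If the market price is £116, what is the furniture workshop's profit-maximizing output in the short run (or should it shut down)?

Produce at x = 11

From TC, MC = TC'(x) = 182 - 72x + 6x^2 and AVC = VC/x = 182 - 36x + 2x^2.
The AVC parabola has its vertex at x = 36/4 = 9, where AVC = 182 - 36·9 + 2·9^2 = £20.
Since P = £116 ≥ min AVC = £20, price covers variable cost and the firm should produce.
Solving P = MC: 66 - 72x + 6x^2 = 0 ⇒ x = 1 or 11. On the upward-sloping branch, x* = 11.
Check: AVC at x = 11 is £28 ≤ P, so revenue covers variable cost.
Profit = P·x − TC = 116·11 − 502 = £774.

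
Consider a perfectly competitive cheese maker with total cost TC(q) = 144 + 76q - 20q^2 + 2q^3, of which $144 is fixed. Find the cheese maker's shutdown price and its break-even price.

AVC = 76 - 20q + 2q^2; minimized at q = 5, giving min AVC = $26. That is the shutdown price.
ATC = 144/q + 76 - 20q + 2q^2. Setting dATC/dq = −144/q^2 − 20 + 4q = 0 gives q = 6 (since 4·6^3 − 20·6^2 = 144).
min ATC = 144/6 + 76 − 20·6 + 2·6^2 = $52. That is the break-even price.
For $26 ≤ P < $52 the firm produces at a loss; below $26 it shuts down.

Shutdown price = $26; break-even price = $52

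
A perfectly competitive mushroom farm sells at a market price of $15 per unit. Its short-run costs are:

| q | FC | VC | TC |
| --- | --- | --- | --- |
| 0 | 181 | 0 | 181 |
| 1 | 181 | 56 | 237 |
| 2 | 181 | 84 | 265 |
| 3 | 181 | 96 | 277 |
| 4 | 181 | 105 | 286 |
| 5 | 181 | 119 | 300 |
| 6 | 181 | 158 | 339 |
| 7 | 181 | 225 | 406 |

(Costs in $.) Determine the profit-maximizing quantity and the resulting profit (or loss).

q = 0 (shut down); profit = -$181

Profit at each row (π = 15q − TC): q=0: -181; q=1: -222; q=2: -235; q=3: -232; q=4: -226; q=5: -225; q=6: -249; q=7: -301.
Profit is highest at q = 0. Equivalently, the lowest AVC in the table is 119/5 ≈ $23.80 at q = 5, and P = $15 falls below it — price never covers variable cost, so the firm shuts down and loses only its fixed cost.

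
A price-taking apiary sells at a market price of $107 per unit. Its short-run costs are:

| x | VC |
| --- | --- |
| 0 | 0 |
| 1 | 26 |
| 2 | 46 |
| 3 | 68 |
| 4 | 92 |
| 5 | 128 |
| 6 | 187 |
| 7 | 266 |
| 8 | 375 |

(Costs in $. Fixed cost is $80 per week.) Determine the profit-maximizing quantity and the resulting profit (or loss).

x = 7; profit = $403

Compute π = P·x − TC at each output: x=0: -80; x=1: 1; x=2: 88; x=3: 173; x=4: 256; x=5: 327; x=6: 375; x=7: 403; x=8: 401.
Profit is maximized at x = 7. AVC there is 266/7 = $38 ≤ P, so producing beats shutting down (which would give -$80).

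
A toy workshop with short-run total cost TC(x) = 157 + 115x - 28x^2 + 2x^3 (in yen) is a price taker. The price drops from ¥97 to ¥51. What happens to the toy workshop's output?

MC = 115 - 56x + 6x^2; the shutdown threshold is min AVC = ¥17 (at x = 7).
With P = ¥97 above the shutdown price, P = MC gives x = 9.
At P = ¥51 ≥ min AVC, set P = MC: x = 8. The firm stays open but cuts output.

Output falls from 9 to 8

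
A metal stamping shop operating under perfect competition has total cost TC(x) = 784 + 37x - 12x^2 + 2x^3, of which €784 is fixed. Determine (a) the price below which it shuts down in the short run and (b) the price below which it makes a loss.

Shutdown price = €19; break-even price = €163

Shutdown price = min AVC. AVC = 37 - 12x + 2x^2, with vertex at x = 3 and minimum €19.
ATC = 784/x + 37 - 12x + 2x^2. Setting dATC/dx = −784/x^2 − 12 + 4x = 0 gives x = 7 (since 4·7^3 − 12·7^2 = 784).
min ATC = 784/7 + 37 − 12·7 + 2·7^2 = €163. That is the break-even price.
For €19 ≤ P < €163 the firm produces at a loss; below €19 it shuts down.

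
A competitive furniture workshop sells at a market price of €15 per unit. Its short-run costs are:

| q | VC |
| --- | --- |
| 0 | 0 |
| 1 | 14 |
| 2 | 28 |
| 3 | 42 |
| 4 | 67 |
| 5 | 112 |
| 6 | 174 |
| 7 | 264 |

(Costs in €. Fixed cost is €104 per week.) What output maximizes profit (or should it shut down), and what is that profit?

Compute π = P·q − TC at each output: q=0: -104; q=1: -103; q=2: -102; q=3: -101; q=4: -111; q=5: -141; q=6: -188; q=7: -263.
Profit is maximized at q = 3. AVC there is 42/3 = €14 ≤ P, so producing beats shutting down (which would give -€104).

q = 3; profit = -€101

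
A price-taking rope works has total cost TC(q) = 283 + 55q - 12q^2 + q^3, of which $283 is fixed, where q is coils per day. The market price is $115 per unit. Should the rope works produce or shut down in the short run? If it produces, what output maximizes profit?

Produce at q = 10

Strip out fixed cost: VC = 55q - 12q^2 + q^3. Then AVC = 55 - 12q + q^2 and MC = 55 - 24q + 3q^2.
AVC is minimized where dAVC/dq = -12 + 2q = 0, at q = 6; min AVC = 55 - 12·6 + 6^2 = $19.
Since P = $115 ≥ min AVC = $19, price covers variable cost and the firm should produce.
P = MC gives -60 - 24q + 3q^2 = 0, with roots -2 and 10. Take the larger (rising MC): q* = 10.
Check: AVC at q = 10 is $35 ≤ P, so revenue covers variable cost.
Profit = P·q − TC = 115·10 − 633 = $517.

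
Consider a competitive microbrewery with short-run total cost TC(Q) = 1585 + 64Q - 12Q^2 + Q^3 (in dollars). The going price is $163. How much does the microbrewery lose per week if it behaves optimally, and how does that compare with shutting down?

Profit = -$375 at Q = 11

AVC = 64 - 12Q + Q^2 has its minimum $28 at Q = 6; price $163 clears that bar, so the firm operates.
With MC = 64 - 24Q + 3Q^2, P = MC on the upward-sloping part at Q* = 11.
TR = 163·11 = 1793. TC = 1585 + 583 = 2168. Profit = 1793 − 2168 = -$375.
Shutting down would mean losing the fixed cost of $1585, so operating at a loss of $375 is better by $1210.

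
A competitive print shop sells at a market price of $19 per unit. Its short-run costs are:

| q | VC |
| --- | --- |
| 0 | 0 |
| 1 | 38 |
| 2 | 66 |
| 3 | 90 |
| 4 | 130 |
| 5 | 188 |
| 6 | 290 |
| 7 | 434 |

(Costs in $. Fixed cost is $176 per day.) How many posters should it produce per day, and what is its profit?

q = 0 (shut down); profit = -$176

Compute π = P·q − TC at each output: q=0: -176; q=1: -195; q=2: -204; q=3: -209; q=4: -230; q=5: -269; q=6: -352; q=7: -477.
Profit is highest at q = 0. Equivalently, the lowest AVC in the table is 90/3 ≈ $30 at q = 3, and P = $19 falls below it — price never covers variable cost, so the firm shuts down and loses only its fixed cost.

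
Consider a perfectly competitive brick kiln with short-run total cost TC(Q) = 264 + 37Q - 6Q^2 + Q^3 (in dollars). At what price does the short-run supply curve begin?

$28 per unit

The shutdown price is the minimum of AVC. VC = 37Q - 6Q^2 + Q^3, so AVC = 37 - 6Q + Q^2.
At the minimum of AVC, MC = AVC. MC = 37 - 12Q + 3Q^2; setting MC = AVC gives 2Q^2 - 6Q = 0, so Q = 3. min AVC = 28.
For P < $28 the firm produces nothing.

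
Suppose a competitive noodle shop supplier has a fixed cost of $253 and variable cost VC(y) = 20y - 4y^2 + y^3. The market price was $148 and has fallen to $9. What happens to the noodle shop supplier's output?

Output falls from 8 to 0 (the firm shuts down)

AVC = 20 - 4y + y^2, minimized at y = 2 where min AVC = $16. MC = 20 - 8y + 3y^2.
With P = $148 above the shutdown price, P = MC gives y = 8.
At P = $9 < min AVC = $16, price no longer covers variable cost at any output, so the firm shuts down: y = 0.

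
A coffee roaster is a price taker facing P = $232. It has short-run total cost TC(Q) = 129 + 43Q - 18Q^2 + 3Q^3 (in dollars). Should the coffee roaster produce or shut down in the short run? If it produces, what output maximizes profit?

Produce at Q = 7

Strip out fixed cost: VC = 43Q - 18Q^2 + 3Q^3. Then AVC = 43 - 18Q + 3Q^2 and MC = 43 - 36Q + 9Q^2.
AVC hits its minimum where MC = AVC, at Q = 3, giving min AVC = 43 - 18·3 + 3·3^2 = $16.
Because $232 ≥ $16, revenue can cover variable cost; the firm operates.
Solving P = MC: -189 - 36Q + 9Q^2 = 0 ⇒ Q = -3 or 7. On the upward-sloping branch, Q* = 7.
Check: AVC at Q = 7 is $64 ≤ P, so revenue covers variable cost.
Profit = P·Q − TC = 232·7 − 577 = $1047.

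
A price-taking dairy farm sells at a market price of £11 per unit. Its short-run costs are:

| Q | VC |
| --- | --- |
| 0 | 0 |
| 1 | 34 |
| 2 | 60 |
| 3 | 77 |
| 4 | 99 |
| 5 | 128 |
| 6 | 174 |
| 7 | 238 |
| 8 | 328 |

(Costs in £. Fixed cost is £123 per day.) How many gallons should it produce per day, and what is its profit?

Q = 0 (shut down); profit = -£123

Compute π = P·Q − TC at each output: Q=0: -123; Q=1: -146; Q=2: -161; Q=3: -167; Q=4: -178; Q=5: -196; Q=6: -231; Q=7: -284; Q=8: -363.
Profit is highest at Q = 0. Equivalently, the lowest AVC in the table is 99/4 ≈ £24.75 at Q = 4, and P = £11 falls below it — price never covers variable cost, so the firm shuts down and loses only its fixed cost.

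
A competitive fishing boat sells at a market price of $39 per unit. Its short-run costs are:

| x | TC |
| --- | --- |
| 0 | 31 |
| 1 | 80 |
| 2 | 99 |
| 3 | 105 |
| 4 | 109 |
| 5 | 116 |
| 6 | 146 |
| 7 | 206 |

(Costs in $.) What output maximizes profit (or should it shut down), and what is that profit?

x = 6; profit = $88

Tabulate TR − TC: x=0: -31; x=1: -41; x=2: -21; x=3: 12; x=4: 47; x=5: 79; x=6: 88; x=7: 67.
Profit is maximized at x = 6. AVC there is 115/6 = $19.17 ≤ P, so producing beats shutting down (which would give -$31).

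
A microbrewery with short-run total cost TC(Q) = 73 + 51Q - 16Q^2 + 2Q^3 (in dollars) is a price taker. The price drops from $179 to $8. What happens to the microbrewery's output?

Output falls from 8 to 0 (the firm shuts down)

AVC = 51 - 16Q + 2Q^2, minimized at Q = 4 where min AVC = $19. MC = 51 - 32Q + 6Q^2.
At P = $179 ≥ min AVC, set P = MC on the rising branch: Q = 8.
At P = $8 < min AVC = $19, price no longer covers variable cost at any output, so the firm shuts down: Q = 0.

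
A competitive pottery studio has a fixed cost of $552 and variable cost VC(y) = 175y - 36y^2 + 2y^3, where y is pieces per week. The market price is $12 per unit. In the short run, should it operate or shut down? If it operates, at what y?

Shut down

From TC, MC = TC'(y) = 175 - 72y + 6y^2 and AVC = VC/y = 175 - 36y + 2y^2.
The AVC parabola has its vertex at y = 36/4 = 9, where AVC = 175 - 36·9 + 2·9^2 = $13.
P = $12 lies below min AVC = $13; no output level covers variable cost.
Best response: produce nothing and absorb the $552 fixed cost.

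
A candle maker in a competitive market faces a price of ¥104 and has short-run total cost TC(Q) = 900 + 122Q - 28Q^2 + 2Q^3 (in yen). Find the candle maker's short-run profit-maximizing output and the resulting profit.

AVC = 122 - 28Q + 2Q^2 has its minimum ¥24 at Q = 7; price ¥104 clears that bar, so the firm operates.
With MC = 122 - 56Q + 6Q^2, P = MC on the upward-sloping part at Q* = 9.
TR = 104·9 = 936. TC = 900 + 288 = 1188. Profit = 936 − 1188 = -¥252.
That loss of ¥252 beats the ¥900 the firm would lose by shutting down; producing recovers ¥648 of fixed cost.

Profit = -¥252 at Q = 9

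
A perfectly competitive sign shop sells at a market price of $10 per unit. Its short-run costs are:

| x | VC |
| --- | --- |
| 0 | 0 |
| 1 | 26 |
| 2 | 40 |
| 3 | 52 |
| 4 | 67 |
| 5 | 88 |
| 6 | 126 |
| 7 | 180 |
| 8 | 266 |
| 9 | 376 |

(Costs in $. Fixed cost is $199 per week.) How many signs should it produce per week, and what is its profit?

Compute π = P·x − TC at each output: x=0: -199; x=1: -215; x=2: -219; x=3: -221; x=4: -226; x=5: -237; x=6: -265; x=7: -309; x=8: -385; x=9: -485.
Profit is highest at x = 0. Equivalently, the lowest AVC in the table is 67/4 ≈ $16.75 at x = 4, and P = $10 falls below it — price never covers variable cost, so the firm shuts down and loses only its fixed cost.

x = 0 (shut down); profit = -$199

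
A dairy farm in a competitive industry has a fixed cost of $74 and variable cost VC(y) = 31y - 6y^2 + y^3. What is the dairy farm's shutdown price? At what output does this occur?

Short-run supply begins at min AVC. From VC = 31y - 6y^2 + y^3, AVC = 31 - 6y + y^2.
At the minimum of AVC, MC = AVC. MC = 31 - 12y + 3y^2; setting MC = AVC gives 2y^2 - 6y = 0, so y = 3. min AVC = 22.
The firm shuts down for any P below $22.

$22 per unit, at y = 3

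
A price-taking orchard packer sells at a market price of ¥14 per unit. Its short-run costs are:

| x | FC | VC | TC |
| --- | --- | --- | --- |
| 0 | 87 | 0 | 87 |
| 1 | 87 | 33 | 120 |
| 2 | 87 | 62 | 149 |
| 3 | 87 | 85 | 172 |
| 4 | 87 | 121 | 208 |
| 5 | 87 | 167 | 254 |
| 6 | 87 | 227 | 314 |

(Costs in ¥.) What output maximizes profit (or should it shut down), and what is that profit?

Tabulate TR − TC: x=0: -87; x=1: -106; x=2: -121; x=3: -130; x=4: -152; x=5: -184; x=6: -230.
Profit is highest at x = 0. Equivalently, the lowest AVC in the table is 85/3 ≈ ¥28.33 at x = 3, and P = ¥14 falls below it — price never covers variable cost, so the firm shuts down and loses only its fixed cost.

x = 0 (shut down); profit = -¥87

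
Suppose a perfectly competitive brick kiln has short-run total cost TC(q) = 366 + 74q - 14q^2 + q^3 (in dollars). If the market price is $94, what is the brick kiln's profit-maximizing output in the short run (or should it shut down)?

Strip out fixed cost: VC = 74q - 14q^2 + q^3. Then AVC = 74 - 14q + q^2 and MC = 74 - 28q + 3q^2.
The AVC parabola has its vertex at q = 14/2 = 7, where AVC = 74 - 14·7 + 7^2 = $25.
P = $94 exceeds min AVC = $25, so the firm stays open.
P = MC gives -20 - 28q + 3q^2 = 0, with roots -2/3 and 10. Take the larger (rising MC): q* = 10.
Check: AVC at q = 10 is $34 ≤ P, so revenue covers variable cost.
Profit = P·q − TC = 94·10 − 706 = $234.

Produce at q = 10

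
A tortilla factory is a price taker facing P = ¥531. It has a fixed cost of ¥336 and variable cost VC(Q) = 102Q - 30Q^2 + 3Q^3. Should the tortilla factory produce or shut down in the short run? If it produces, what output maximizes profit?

From TC, MC = TC'(Q) = 102 - 60Q + 9Q^2 and AVC = VC/Q = 102 - 30Q + 3Q^2.
AVC hits its minimum where MC = AVC, at Q = 5, giving min AVC = 102 - 30·5 + 3·5^2 = ¥27.
Because ¥531 ≥ ¥27, revenue can cover variable cost; the firm operates.
Set P = MC: 531 = 102 - 60Q + 9Q^2 → -429 - 60Q + 9Q^2 = 0. The roots are Q = -13/3 and Q = 11; the profit-maximizing output is on the rising part of MC, so Q* = 11.
Check: AVC at Q = 11 is ¥135 ≤ P, so revenue covers variable cost.
Profit = P·Q − TC = 531·11 − 1821 = ¥4020.

Produce at Q = 11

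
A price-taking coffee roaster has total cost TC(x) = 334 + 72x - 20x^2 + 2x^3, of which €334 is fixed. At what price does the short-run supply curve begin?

€22 per unit

The shutdown price is the minimum of AVC. VC = 72x - 20x^2 + 2x^3, so AVC = 72 - 20x + 2x^2.
dAVC/dx = -20 + 4x = 0 gives x = 5. min AVC = 72 - 20·5 + 2·5^2 = 22.
The firm shuts down for any P below €22.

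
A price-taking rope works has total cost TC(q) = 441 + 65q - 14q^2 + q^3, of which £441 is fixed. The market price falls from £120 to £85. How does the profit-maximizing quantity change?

Output falls from 11 to 10

MC = 65 - 28q + 3q^2; the shutdown threshold is min AVC = £16 (at q = 7).
At P = £120 ≥ min AVC, set P = MC on the rising branch: q = 11.
At P = £85 ≥ min AVC, set P = MC: q = 10. The firm stays open but cuts output.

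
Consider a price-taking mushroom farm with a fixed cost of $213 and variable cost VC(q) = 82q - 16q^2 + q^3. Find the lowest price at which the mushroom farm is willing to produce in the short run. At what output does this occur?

The firm shuts down when price falls below the minimum of average variable cost. AVC = VC/q = 82 - 16q + q^2.
At the minimum of AVC, MC = AVC. MC = 82 - 32q + 3q^2; setting MC = AVC gives 2q^2 - 16q = 0, so q = 8. min AVC = 18.
So the shutdown price is $18.

$18 per unit, at q = 8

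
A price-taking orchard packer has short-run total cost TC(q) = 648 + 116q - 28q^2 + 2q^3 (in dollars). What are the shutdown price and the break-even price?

Shutdown price = min AVC. AVC = 116 - 28q + 2q^2, with vertex at q = 7 and minimum $18.
ATC = 648/q + 116 - 28q + 2q^2. Setting dATC/dq = −648/q^2 − 28 + 4q = 0 gives q = 9 (since 4·9^3 − 28·9^2 = 648).
min ATC = 648/9 + 116 − 28·9 + 2·9^2 = $98. That is the break-even price.
Between these two prices the firm operates at a loss; above $98 it earns a profit.

Shutdown price = $18; break-even price = $98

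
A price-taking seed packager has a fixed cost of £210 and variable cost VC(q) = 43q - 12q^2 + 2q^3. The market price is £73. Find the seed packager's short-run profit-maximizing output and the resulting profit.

AVC = 43 - 12q + 2q^2 has its minimum £25 at q = 3; price £73 clears that bar, so the firm operates.
MC = 43 - 24q + 6q^2. Setting P = MC and taking the root on the rising branch gives q* = 5.
TR = 73·5 = 365. TC = 210 + 165 = 375. Profit = 365 − 375 = -£10.
That loss of £10 beats the £210 the firm would lose by shutting down; producing recovers £200 of fixed cost.

Profit = -£10 at q = 5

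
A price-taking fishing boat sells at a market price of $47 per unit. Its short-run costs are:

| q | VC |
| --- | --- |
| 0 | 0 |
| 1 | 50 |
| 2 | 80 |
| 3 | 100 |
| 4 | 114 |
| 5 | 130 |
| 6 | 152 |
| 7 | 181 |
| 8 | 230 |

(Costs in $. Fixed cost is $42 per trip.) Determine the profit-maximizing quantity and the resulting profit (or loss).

q = 7; profit = $106

Profit at each row (π = 47q − TC): q=0: -42; q=1: -45; q=2: -28; q=3: -1; q=4: 32; q=5: 63; q=6: 88; q=7: 106; q=8: 104.
Profit is maximized at q = 7. AVC there is 181/7 = $25.86 ≤ P, so producing beats shutting down (which would give -$42).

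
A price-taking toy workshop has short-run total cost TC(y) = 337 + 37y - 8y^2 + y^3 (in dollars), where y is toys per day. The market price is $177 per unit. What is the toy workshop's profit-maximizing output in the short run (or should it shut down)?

Variable cost is VC = 37y - 8y^2 + y^3, so AVC = VC/y = 37 - 8y + y^2 and MC = dTC/dy = 37 - 16y + 3y^2.
AVC is minimized where dAVC/dy = -8 + 2y = 0, at y = 4; min AVC = 37 - 8·4 + 4^2 = $21.
Since P = $177 ≥ min AVC = $21, price covers variable cost and the firm should produce.
P = MC gives -140 - 16y + 3y^2 = 0, with roots -14/3 and 10. Take the larger (rising MC): y* = 10.
Check: AVC at y = 10 is $57 ≤ P, so revenue covers variable cost.
Profit = P·y − TC = 177·10 − 907 = $863.

Produce at y = 10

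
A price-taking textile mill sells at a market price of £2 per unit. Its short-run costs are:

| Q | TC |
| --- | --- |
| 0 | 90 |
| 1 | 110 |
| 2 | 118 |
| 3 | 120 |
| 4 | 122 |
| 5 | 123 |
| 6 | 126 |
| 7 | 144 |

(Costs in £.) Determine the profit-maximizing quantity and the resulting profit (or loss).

Tabulate TR − TC: Q=0: -90; Q=1: -108; Q=2: -114; Q=3: -114; Q=4: -114; Q=5: -113; Q=6: -114; Q=7: -130.
Profit is highest at Q = 0. Equivalently, the lowest AVC in the table is 36/6 ≈ £6 at Q = 6, and P = £2 falls below it — price never covers variable cost, so the firm shuts down and loses only its fixed cost.

Q = 0 (shut down); profit = -£90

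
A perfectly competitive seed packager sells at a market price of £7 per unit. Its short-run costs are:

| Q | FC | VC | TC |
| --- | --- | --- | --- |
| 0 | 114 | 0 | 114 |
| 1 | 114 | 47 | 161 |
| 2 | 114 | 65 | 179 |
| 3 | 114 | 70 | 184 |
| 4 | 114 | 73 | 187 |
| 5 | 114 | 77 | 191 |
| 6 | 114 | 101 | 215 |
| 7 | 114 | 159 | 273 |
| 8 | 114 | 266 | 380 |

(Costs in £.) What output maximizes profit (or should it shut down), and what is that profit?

Q = 0 (shut down); profit = -£114

Tabulate TR − TC: Q=0: -114; Q=1: -154; Q=2: -165; Q=3: -163; Q=4: -159; Q=5: -156; Q=6: -173; Q=7: -224; Q=8: -324.
Profit is highest at Q = 0. Equivalently, the lowest AVC in the table is 77/5 ≈ £15.40 at Q = 5, and P = £7 falls below it — price never covers variable cost, so the firm shuts down and loses only its fixed cost.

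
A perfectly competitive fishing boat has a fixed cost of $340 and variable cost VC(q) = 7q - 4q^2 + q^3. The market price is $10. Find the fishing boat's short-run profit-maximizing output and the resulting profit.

AVC = 7 - 4q + q^2 has its minimum $3 at q = 2; price $10 clears that bar, so the firm operates.
MC = 7 - 8q + 3q^2. Setting P = MC and taking the root on the rising branch gives q* = 3.
TR = 10·3 = 30. TC = 340 + 12 = 352. Profit = 30 − 352 = -$322.
That loss of $322 beats the $340 the firm would lose by shutting down; producing recovers $18 of fixed cost.

Profit = -$322 at q = 3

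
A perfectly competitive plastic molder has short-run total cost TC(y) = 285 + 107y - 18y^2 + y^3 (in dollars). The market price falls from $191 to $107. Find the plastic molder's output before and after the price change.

MC = 107 - 36y + 3y^2; the shutdown threshold is min AVC = $26 (at y = 9).
At P = $191 ≥ min AVC, set P = MC on the rising branch: y = 14.
At P = $107 ≥ min AVC, set P = MC: y = 12. The firm stays open but cuts output.

Output falls from 14 to 12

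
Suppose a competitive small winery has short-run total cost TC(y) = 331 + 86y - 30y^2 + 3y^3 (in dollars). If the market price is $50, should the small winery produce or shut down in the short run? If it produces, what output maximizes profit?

Strip out fixed cost: VC = 86y - 30y^2 + 3y^3. Then AVC = 86 - 30y + 3y^2 and MC = 86 - 60y + 9y^2.
AVC hits its minimum where MC = AVC, at y = 5, giving min AVC = 86 - 30·5 + 3·5^2 = $11.
Since P = $50 ≥ min AVC = $11, price covers variable cost and the firm should produce.
Set P = MC: 50 = 86 - 60y + 9y^2 → 36 - 60y + 9y^2 = 0. The roots are y = 2/3 and y = 6; the profit-maximizing output is on the rising part of MC, so y* = 6.
Check: AVC at y = 6 is $14 ≤ P, so revenue covers variable cost.
Profit = P·y − TC = 50·6 − 415 = -$115, a loss, but smaller than the $331 fixed cost the firm would lose by shutting down.

Produce at y = 6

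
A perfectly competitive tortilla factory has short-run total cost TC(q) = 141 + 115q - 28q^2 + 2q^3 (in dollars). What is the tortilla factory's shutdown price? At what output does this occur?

Short-run supply begins at min AVC. From VC = 115q - 28q^2 + 2q^3, AVC = 115 - 28q + 2q^2.
dAVC/dq = -28 + 4q = 0 gives q = 7. min AVC = 115 - 28·7 + 2·7^2 = 17.
So the shutdown price is $17.

$17 per unit, at q = 7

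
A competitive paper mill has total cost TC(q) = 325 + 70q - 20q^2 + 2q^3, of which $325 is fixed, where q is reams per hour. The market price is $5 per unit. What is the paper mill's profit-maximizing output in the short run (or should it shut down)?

Variable cost is VC = 70q - 20q^2 + 2q^3, so AVC = VC/q = 70 - 20q + 2q^2 and MC = dTC/dq = 70 - 40q + 6q^2.
AVC is minimized where dAVC/dq = -20 + 4q = 0, at q = 5; min AVC = 70 - 20·5 + 2·5^2 = $20.
Since P = $5 < min AVC = $20, price fails to cover variable cost at any output.
The firm minimizes its loss by shutting down and losing only its fixed cost of $325.

Shut down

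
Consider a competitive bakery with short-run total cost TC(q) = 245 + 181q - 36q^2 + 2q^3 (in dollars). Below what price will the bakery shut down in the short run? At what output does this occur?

The firm shuts down when price falls below the minimum of average variable cost. AVC = VC/q = 181 - 36q + 2q^2.
dAVC/dq = -36 + 4q = 0 gives q = 9. min AVC = 181 - 36·9 + 2·9^2 = 19.
For P < $19 the firm produces nothing.

$19 per unit, at q = 9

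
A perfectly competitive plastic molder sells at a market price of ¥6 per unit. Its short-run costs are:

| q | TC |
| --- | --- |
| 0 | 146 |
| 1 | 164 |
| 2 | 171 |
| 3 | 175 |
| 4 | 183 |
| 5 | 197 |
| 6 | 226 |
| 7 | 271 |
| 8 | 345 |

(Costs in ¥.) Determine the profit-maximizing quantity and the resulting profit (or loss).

q = 0 (shut down); profit = -¥146

Compute π = P·q − TC at each output: q=0: -146; q=1: -158; q=2: -159; q=3: -157; q=4: -159; q=5: -167; q=6: -190; q=7: -229; q=8: -297.
Profit is highest at q = 0. Equivalently, the lowest AVC in the table is 37/4 ≈ ¥9.25 at q = 4, and P = ¥6 falls below it — price never covers variable cost, so the firm shuts down and loses only its fixed cost.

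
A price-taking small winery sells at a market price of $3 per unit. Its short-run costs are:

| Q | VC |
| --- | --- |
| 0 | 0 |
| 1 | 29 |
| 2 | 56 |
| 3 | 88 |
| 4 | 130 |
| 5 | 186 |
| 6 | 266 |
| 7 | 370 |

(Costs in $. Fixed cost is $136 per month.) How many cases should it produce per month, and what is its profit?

Profit at each row (π = 3Q − TC): Q=0: -136; Q=1: -162; Q=2: -186; Q=3: -215; Q=4: -254; Q=5: -307; Q=6: -384; Q=7: -485.
Profit is highest at Q = 0. Equivalently, the lowest AVC in the table is 56/2 ≈ $28 at Q = 2, and P = $3 falls below it — price never covers variable cost, so the firm shuts down and loses only its fixed cost.

Q = 0 (shut down); profit = -$136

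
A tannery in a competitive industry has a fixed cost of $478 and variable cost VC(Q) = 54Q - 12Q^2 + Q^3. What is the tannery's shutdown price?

$18 per unit

The shutdown price is the minimum of AVC. VC = 54Q - 12Q^2 + Q^3, so AVC = 54 - 12Q + Q^2.
dAVC/dQ = -12 + 2Q = 0 gives Q = 6. min AVC = 54 - 12·6 + 6^2 = 18.
For P < $18 the firm produces nothing.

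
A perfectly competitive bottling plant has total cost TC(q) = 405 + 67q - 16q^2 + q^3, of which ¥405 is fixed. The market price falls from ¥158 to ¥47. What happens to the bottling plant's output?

Output falls from 13 to 10

AVC = 67 - 16q + q^2, minimized at q = 8 where min AVC = ¥3. MC = 67 - 32q + 3q^2.
With P = ¥158 above the shutdown price, P = MC gives q = 13.
At P = ¥47 ≥ min AVC, set P = MC: q = 10. The firm stays open but cuts output.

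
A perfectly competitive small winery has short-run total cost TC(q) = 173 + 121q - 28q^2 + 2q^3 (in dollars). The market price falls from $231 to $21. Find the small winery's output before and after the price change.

MC = 121 - 56q + 6q^2; the shutdown threshold is min AVC = $23 (at q = 7).
At P = $231 ≥ min AVC, set P = MC on the rising branch: q = 11.
At P = $21 < min AVC = $23, price no longer covers variable cost at any output, so the firm shuts down: q = 0.

Output falls from 11 to 0 (the firm shuts down)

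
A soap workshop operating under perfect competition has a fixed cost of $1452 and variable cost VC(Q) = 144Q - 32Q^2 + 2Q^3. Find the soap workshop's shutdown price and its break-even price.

Shutdown price = $16; break-even price = $166

Shutdown price = min AVC. AVC = 144 - 32Q + 2Q^2, with vertex at Q = 8 and minimum $16.
ATC = 1452/Q + 144 - 32Q + 2Q^2. Setting dATC/dQ = −1452/Q^2 − 32 + 4Q = 0 gives Q = 11 (since 4·11^3 − 32·11^2 = 1452).
min ATC = 1452/11 + 144 − 32·11 + 2·11^2 = $166. That is the break-even price.
For $16 ≤ P < $166 the firm produces at a loss; below $16 it shuts down.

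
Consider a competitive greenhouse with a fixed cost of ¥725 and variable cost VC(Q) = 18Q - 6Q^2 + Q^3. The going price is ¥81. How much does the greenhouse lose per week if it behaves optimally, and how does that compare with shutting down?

Profit = -¥333 at Q = 7

AVC = 18 - 6Q + Q^2; min AVC = ¥9 at Q = 3. Since P = ¥81 ≥ min AVC, the firm produces.
MC = 18 - 12Q + 3Q^2. Setting P = MC and taking the root on the rising branch gives Q* = 7.
TR = 81·7 = 567. TC = 725 + 175 = 900. Profit = 567 − 900 = -¥333.
Shutting down would mean losing the fixed cost of ¥725, so operating at a loss of ¥333 is better by ¥392.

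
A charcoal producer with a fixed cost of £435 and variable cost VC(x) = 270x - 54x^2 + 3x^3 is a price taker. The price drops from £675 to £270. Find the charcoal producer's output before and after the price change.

AVC = 270 - 54x + 3x^2, minimized at x = 9 where min AVC = £27. MC = 270 - 108x + 9x^2.
With P = £675 above the shutdown price, P = MC gives x = 15.
At P = £270 ≥ min AVC, set P = MC: x = 12. The firm stays open but cuts output.

Output falls from 15 to 12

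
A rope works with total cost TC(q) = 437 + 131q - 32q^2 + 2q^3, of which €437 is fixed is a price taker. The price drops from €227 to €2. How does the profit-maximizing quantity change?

AVC = 131 - 32q + 2q^2, minimized at q = 8 where min AVC = €3. MC = 131 - 64q + 6q^2.
At P = €227 ≥ min AVC, set P = MC on the rising branch: q = 12.
At P = €2 < min AVC = €3, price no longer covers variable cost at any output, so the firm shuts down: q = 0.

Output falls from 12 to 0 (the firm shuts down)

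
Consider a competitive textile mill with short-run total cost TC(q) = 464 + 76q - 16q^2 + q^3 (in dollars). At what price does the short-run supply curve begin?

The shutdown price is the minimum of AVC. VC = 76q - 16q^2 + q^3, so AVC = 76 - 16q + q^2.
dAVC/dq = -16 + 2q = 0 gives q = 8. min AVC = 76 - 16·8 + 8^2 = 12.
For P < $12 the firm produces nothing.

$12 per unit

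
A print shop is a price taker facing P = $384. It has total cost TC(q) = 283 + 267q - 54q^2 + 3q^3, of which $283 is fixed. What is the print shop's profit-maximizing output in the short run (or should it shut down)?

Produce at q = 13

Strip out fixed cost: VC = 267q - 54q^2 + 3q^3. Then AVC = 267 - 54q + 3q^2 and MC = 267 - 108q + 9q^2.
The AVC parabola has its vertex at q = 54/6 = 9, where AVC = 267 - 54·9 + 3·9^2 = $24.
Because $384 ≥ $24, revenue can cover variable cost; the firm operates.
P = MC gives -117 - 108q + 9q^2 = 0, with roots -1 and 13. Take the larger (rising MC): q* = 13.
Check: AVC at q = 13 is $72 ≤ P, so revenue covers variable cost.
Profit = P·q − TC = 384·13 − 1219 = $3773.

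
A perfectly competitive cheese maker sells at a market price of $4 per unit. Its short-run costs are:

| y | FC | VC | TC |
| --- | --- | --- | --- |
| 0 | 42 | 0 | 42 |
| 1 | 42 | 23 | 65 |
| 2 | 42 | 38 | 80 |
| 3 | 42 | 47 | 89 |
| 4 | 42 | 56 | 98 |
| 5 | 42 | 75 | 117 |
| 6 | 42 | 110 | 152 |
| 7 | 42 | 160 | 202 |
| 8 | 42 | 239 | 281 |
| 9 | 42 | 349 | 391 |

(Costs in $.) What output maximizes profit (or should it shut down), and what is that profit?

y = 0 (shut down); profit = -$42

Profit at each row (π = 4y − TC): y=0: -42; y=1: -61; y=2: -72; y=3: -77; y=4: -82; y=5: -97; y=6: -128; y=7: -174; y=8: -249; y=9: -355.
Profit is highest at y = 0. Equivalently, the lowest AVC in the table is 56/4 ≈ $14 at y = 4, and P = $4 falls below it — price never covers variable cost, so the firm shuts down and loses only its fixed cost.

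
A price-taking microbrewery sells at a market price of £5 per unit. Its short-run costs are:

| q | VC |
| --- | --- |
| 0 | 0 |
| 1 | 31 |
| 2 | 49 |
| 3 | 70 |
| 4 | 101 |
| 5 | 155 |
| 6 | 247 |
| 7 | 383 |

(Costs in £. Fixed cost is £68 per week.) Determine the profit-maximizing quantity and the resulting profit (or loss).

q = 0 (shut down); profit = -£68

Tabulate TR − TC: q=0: -68; q=1: -94; q=2: -107; q=3: -123; q=4: -149; q=5: -198; q=6: -285; q=7: -416.
Profit is highest at q = 0. Equivalently, the lowest AVC in the table is 70/3 ≈ £23.33 at q = 3, and P = £5 falls below it — price never covers variable cost, so the firm shuts down and loses only its fixed cost.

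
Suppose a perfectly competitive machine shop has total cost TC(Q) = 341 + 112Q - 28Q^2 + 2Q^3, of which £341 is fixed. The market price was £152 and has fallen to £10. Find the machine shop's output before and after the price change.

AVC = 112 - 28Q + 2Q^2, minimized at Q = 7 where min AVC = £14. MC = 112 - 56Q + 6Q^2.
With P = £152 above the shutdown price, P = MC gives Q = 10.
At P = £10 < min AVC = £14, price no longer covers variable cost at any output, so the firm shuts down: Q = 0.

Output falls from 10 to 0 (the firm shuts down)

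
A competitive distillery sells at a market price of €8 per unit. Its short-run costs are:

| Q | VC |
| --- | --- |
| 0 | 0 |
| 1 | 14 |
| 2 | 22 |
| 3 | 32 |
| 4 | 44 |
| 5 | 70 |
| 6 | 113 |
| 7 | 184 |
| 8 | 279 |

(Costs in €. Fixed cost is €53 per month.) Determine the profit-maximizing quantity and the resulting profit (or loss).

Compute π = P·Q − TC at each output: Q=0: -53; Q=1: -59; Q=2: -59; Q=3: -61; Q=4: -65; Q=5: -83; Q=6: -118; Q=7: -181; Q=8: -268.
Profit is highest at Q = 0. Equivalently, the lowest AVC in the table is 32/3 ≈ €10.67 at Q = 3, and P = €8 falls below it — price never covers variable cost, so the firm shuts down and loses only its fixed cost.

Q = 0 (shut down); profit = -€53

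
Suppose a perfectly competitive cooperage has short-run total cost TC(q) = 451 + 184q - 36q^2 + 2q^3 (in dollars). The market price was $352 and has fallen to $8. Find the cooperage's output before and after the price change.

Output falls from 14 to 0 (the firm shuts down)

MC = 184 - 72q + 6q^2; the shutdown threshold is min AVC = $22 (at q = 9).
At P = $352 ≥ min AVC, set P = MC on the rising branch: q = 14.
At P = $8 < min AVC = $22, price no longer covers variable cost at any output, so the firm shuts down: q = 0.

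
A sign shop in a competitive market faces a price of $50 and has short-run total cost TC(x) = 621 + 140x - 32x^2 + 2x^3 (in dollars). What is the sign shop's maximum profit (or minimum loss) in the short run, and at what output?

AVC = 140 - 32x + 2x^2 has its minimum $12 at x = 8; price $50 clears that bar, so the firm operates.
MC = 140 - 64x + 6x^2. Setting P = MC and taking the root on the rising branch gives x* = 9.
TR = 50·9 = 450. TC = 621 + 126 = 747. Profit = 450 − 747 = -$297.
That loss of $297 beats the $621 the firm would lose by shutting down; producing recovers $324 of fixed cost.

Profit = -$297 at x = 9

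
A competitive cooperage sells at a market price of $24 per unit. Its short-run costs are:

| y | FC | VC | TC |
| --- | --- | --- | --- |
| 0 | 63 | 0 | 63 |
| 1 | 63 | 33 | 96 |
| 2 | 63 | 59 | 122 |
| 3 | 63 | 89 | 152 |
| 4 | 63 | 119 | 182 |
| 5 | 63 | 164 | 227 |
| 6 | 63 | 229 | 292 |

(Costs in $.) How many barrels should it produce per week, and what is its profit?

Tabulate TR − TC: y=0: -63; y=1: -72; y=2: -74; y=3: -80; y=4: -86; y=5: -107; y=6: -148.
Profit is highest at y = 0. Equivalently, the lowest AVC in the table is 59/2 ≈ $29.50 at y = 2, and P = $24 falls below it — price never covers variable cost, so the firm shuts down and loses only its fixed cost.

y = 0 (shut down); profit = -$63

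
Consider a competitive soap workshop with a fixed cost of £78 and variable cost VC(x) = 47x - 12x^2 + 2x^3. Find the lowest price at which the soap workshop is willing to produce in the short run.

The firm shuts down when price falls below the minimum of average variable cost. AVC = VC/x = 47 - 12x + 2x^2.
dAVC/dx = -12 + 4x = 0 gives x = 3. min AVC = 47 - 12·3 + 2·3^2 = 29.
The firm shuts down for any P below £29.

£29 per unit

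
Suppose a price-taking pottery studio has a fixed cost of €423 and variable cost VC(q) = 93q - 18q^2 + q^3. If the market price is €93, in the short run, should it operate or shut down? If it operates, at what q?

From TC, MC = TC'(q) = 93 - 36q + 3q^2 and AVC = VC/q = 93 - 18q + q^2.
The AVC parabola has its vertex at q = 18/2 = 9, where AVC = 93 - 18·9 + 9^2 = €12.
Because €93 ≥ €12, revenue can cover variable cost; the firm operates.
Solving P = MC: -36q + 3q^2 = 0 ⇒ q = 0 or 12. On the upward-sloping branch, q* = 12.
Check: AVC at q = 12 is €21 ≤ P, so revenue covers variable cost.
Profit = P·q − TC = 93·12 − 675 = €441.

Produce at q = 12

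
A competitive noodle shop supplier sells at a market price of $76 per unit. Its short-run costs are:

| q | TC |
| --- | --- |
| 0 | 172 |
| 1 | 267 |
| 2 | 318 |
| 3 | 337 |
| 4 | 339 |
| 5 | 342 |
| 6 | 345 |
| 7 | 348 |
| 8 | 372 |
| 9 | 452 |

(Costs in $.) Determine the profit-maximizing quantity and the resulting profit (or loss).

q = 8; profit = $236

Tabulate TR − TC: q=0: -172; q=1: -191; q=2: -166; q=3: -109; q=4: -35; q=5: 38; q=6: 111; q=7: 184; q=8: 236; q=9: 232.
Profit is maximized at q = 8. AVC there is 200/8 = $25 ≤ P, so producing beats shutting down (which would give -$172).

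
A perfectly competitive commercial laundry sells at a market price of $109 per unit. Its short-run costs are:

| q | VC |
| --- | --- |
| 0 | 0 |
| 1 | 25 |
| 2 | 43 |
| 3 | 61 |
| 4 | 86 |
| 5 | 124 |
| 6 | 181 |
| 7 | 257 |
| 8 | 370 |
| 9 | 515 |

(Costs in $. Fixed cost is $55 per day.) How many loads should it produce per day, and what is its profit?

q = 7; profit = $451

Profit at each row (π = 109q − TC): q=0: -55; q=1: 29; q=2: 120; q=3: 211; q=4: 295; q=5: 366; q=6: 418; q=7: 451; q=8: 447; q=9: 411.
Profit is maximized at q = 7. AVC there is 257/7 = $36.71 ≤ P, so producing beats shutting down (which would give -$55).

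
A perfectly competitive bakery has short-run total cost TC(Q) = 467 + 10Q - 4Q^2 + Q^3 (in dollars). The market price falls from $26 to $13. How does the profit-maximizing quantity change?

MC = 10 - 8Q + 3Q^2; the shutdown threshold is min AVC = $6 (at Q = 2).
At P = $26 ≥ min AVC, set P = MC on the rising branch: Q = 4.
At P = $13 ≥ min AVC, set P = MC: Q = 3. The firm stays open but cuts output.

Output falls from 4 to 3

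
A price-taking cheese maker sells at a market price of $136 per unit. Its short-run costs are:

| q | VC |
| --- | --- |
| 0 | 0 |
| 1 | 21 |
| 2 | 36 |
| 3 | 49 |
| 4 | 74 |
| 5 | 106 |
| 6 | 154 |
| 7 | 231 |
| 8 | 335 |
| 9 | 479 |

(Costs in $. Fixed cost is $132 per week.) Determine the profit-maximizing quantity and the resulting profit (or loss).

Compute π = P·q − TC at each output: q=0: -132; q=1: -17; q=2: 104; q=3: 227; q=4: 338; q=5: 442; q=6: 530; q=7: 589; q=8: 621; q=9: 613.
Profit is maximized at q = 8. AVC there is 335/8 = $41.88 ≤ P, so producing beats shutting down (which would give -$132).

q = 8; profit = $621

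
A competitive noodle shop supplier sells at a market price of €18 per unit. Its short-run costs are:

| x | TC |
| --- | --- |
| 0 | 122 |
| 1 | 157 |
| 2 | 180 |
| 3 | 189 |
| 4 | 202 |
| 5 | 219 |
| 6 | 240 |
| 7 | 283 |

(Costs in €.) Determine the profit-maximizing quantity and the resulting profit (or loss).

x = 0 (shut down); profit = -€122

Tabulate TR − TC: x=0: -122; x=1: -139; x=2: -144; x=3: -135; x=4: -130; x=5: -129; x=6: -132; x=7: -157.
Profit is highest at x = 0. Equivalently, the lowest AVC in the table is 97/5 ≈ €19.40 at x = 5, and P = €18 falls below it — price never covers variable cost, so the firm shuts down and loses only its fixed cost.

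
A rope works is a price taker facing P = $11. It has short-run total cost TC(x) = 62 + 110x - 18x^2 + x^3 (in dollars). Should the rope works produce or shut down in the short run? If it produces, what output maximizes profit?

Variable cost is VC = 110x - 18x^2 + x^3, so AVC = VC/x = 110 - 18x + x^2 and MC = dTC/dx = 110 - 36x + 3x^2.
The AVC parabola has its vertex at x = 18/2 = 9, where AVC = 110 - 18·9 + 9^2 = $29.
P = $11 lies below min AVC = $29; no output level covers variable cost.
Shutting down limits the loss to fixed cost, $62.

Shut down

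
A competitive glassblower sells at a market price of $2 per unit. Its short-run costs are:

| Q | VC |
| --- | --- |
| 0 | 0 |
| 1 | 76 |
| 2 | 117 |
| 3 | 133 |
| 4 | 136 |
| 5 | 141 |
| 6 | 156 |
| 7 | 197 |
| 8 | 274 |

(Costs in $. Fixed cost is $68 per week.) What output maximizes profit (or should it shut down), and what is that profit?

Profit at each row (π = 2Q − TC): Q=0: -68; Q=1: -142; Q=2: -181; Q=3: -195; Q=4: -196; Q=5: -199; Q=6: -212; Q=7: -251; Q=8: -326.
Profit is highest at Q = 0. Equivalently, the lowest AVC in the table is 156/6 ≈ $26 at Q = 6, and P = $2 falls below it — price never covers variable cost, so the firm shuts down and loses only its fixed cost.

Q = 0 (shut down); profit = -$68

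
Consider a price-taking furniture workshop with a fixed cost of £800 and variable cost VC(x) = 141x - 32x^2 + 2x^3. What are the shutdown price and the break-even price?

Shutdown price = min AVC. AVC = 141 - 32x + 2x^2, with vertex at x = 8 and minimum £13.
ATC = 800/x + 141 - 32x + 2x^2. Setting dATC/dx = −800/x^2 − 32 + 4x = 0 gives x = 10 (since 4·10^3 − 32·10^2 = 800).
min ATC = 800/10 + 141 − 32·10 + 2·10^2 = £101. That is the break-even price.
Between these two prices the firm operates at a loss; above £101 it earns a profit.

Shutdown price = £13; break-even price = £101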